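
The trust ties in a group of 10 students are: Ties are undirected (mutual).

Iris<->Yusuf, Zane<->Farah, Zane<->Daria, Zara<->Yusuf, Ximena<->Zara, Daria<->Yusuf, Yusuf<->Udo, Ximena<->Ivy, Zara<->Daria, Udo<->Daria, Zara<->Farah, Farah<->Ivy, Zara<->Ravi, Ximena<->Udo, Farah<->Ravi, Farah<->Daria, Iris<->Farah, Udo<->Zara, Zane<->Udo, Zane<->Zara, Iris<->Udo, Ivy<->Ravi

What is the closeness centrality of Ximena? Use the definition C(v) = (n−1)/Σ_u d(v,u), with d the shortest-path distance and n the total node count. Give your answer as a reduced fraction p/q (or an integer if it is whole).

3/5

Distances from Ximena: Daria:2, Farah:2, Iris:2, Ivy:1, Ravi:2, Udo:1, Yusuf:2, Zane:2, Zara:1. Sum = 15.
n = 10, so closeness = 9/15 = 3/5.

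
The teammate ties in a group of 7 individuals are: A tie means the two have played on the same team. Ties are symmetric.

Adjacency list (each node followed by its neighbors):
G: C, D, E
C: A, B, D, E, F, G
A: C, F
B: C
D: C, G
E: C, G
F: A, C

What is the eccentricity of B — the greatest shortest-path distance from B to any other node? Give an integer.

Distances from B: A:2, C:1, D:2, E:2, F:2, G:2.
The largest is 2 (to G, D, E, F, and A), so the eccentricity of B is 2.

2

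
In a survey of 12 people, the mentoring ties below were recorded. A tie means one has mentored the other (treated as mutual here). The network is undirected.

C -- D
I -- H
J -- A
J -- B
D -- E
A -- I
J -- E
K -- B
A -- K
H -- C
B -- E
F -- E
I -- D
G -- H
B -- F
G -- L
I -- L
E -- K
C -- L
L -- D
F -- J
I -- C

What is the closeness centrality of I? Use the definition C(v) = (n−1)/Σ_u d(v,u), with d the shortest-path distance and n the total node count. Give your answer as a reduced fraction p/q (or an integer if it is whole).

11/19

Distances from I: A:1, B:3, C:1, D:1, E:2, F:3, G:2, H:1, J:2, K:2, L:1. Sum = 19.
n = 12, so closeness = 11/19.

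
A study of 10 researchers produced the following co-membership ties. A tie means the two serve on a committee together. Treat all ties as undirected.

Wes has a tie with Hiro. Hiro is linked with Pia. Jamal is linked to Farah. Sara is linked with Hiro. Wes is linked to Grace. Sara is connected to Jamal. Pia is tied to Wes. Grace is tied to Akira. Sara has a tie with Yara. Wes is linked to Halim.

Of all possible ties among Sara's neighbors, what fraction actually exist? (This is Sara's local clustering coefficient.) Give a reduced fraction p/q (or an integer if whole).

0

Sara's neighbors: Hiro, Jamal, and Yara (k = 3).
Possible neighbor pairs: C(3,2) = 3. Edges among them: none → e = 0.
Clustering(Sara) = 0/3 = 0.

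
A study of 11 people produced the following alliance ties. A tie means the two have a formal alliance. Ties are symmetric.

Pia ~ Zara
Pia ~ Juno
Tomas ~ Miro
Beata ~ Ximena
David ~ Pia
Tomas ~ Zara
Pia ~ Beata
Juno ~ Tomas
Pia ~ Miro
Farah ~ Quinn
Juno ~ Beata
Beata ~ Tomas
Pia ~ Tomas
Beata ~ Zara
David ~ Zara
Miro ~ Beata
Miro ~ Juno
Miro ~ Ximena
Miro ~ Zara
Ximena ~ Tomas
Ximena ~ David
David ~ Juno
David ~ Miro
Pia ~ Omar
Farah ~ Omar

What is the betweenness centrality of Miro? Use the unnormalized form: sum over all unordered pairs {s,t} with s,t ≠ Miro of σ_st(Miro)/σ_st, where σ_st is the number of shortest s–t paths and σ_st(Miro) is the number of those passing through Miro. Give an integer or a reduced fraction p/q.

21/10

Pairs whose geodesics pass through Miro — Quinn–Ximena: 1/4; Farah–Ximena: 1/4; Omar–Ximena: 1/4; Tomas–David: 1/5; Zara–Ximena: 1/4; Zara–Juno: 1/5; Beata–David: 1/5; Ximena–Pia: 1/4; Ximena–Juno: 1/4.
All other pairs contribute 0.
Summing the contributions gives betweenness(Miro) = 21/10.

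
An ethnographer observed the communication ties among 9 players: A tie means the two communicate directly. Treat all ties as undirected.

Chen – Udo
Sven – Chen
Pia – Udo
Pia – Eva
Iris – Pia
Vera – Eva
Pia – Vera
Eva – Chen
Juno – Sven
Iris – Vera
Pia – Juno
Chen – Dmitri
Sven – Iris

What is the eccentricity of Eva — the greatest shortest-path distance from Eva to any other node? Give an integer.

2

Distances from Eva: Chen:1, Dmitri:2, Iris:2, Juno:2, Pia:1, Sven:2, Udo:2, Vera:1.
The largest is 2 (to Sven, Dmitri, Udo, Iris, and Juno), so the eccentricity of Eva is 2.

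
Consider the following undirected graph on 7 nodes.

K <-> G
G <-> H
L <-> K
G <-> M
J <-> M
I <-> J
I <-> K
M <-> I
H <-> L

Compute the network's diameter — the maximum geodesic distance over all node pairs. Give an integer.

Eccentricity of each node (its greatest distance to any other): G:2, H:3, I:3, J:3, K:2, L:3, M:3.
The maximum eccentricity is 3, realized for instance by the pair H–I via H – G – K – I. So the diameter is 3.

3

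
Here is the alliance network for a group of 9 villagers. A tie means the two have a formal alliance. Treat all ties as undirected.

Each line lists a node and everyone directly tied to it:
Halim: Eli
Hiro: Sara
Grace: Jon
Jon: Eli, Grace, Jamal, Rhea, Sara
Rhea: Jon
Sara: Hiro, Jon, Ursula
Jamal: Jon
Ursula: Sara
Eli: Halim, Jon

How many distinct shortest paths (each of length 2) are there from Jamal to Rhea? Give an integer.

1

The shortest distance is 2, and the only length-2 path is Jamal–Jon–Rhea. So there is exactly 1 shortest path.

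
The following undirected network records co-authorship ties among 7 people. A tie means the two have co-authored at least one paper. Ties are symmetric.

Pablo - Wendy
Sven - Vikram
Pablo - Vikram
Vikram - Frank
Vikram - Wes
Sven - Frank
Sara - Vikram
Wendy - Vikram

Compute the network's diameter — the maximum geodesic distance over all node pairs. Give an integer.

Eccentricity of each node (its greatest distance to any other): Frank:2, Pablo:2, Sara:2, Sven:2, Vikram:1, Wendy:2, Wes:2.
The maximum eccentricity is 2, realized for instance by the pair Pablo–Frank via Pablo – Vikram – Frank. So the diameter is 2.

2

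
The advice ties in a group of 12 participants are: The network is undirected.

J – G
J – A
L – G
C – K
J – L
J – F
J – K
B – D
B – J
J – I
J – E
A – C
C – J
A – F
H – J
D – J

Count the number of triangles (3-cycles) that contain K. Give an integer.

1

K's neighbors: C and J.
Neighbor pairs that are themselves tied: K–C–J. Each forms one triangle with K, for 1 in total.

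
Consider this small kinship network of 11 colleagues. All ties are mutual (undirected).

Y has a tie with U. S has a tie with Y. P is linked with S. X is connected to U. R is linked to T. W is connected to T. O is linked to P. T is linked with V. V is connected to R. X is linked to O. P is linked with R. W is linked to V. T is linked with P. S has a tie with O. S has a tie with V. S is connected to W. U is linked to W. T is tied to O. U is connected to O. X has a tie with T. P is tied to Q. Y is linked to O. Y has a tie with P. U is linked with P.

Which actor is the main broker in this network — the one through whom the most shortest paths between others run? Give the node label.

P

Unnormalized betweenness of each node: O:41/12, P:53/4, Q:0, R:2/3, S:11/3, T:19/3, U:19/6, V:5/4, W:7/4, X:1/4, Y:1/4.
P has the largest value, 53/4, making it the main broker — the node through which the most shortest paths run.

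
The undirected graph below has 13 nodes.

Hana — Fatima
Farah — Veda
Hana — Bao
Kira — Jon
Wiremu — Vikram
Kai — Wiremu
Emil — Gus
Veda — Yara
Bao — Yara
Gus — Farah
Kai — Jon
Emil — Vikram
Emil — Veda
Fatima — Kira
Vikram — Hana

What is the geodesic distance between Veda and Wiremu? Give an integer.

One shortest route is Veda – Emil – Vikram – Wiremu, which uses 3 edges, and at distance 2 from Veda we only reach {Bao, Gus, Vikram}, which does not include Wiremu. So d(Veda,Wiremu) = 3.

3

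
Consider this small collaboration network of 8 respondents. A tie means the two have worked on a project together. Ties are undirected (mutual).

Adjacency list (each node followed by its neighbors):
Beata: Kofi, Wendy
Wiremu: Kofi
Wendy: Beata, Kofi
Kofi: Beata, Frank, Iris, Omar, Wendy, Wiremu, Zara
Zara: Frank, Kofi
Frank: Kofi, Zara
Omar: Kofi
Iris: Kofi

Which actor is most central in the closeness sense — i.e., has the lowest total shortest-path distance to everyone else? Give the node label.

Kofi

Farness (sum of distances to all others) for each node — Beata:12, Frank:12, Iris:13, Kofi:7, Omar:13, Wendy:12, Wiremu:13, Zara:12.
The smallest farness is 7, for Kofi, so Kofi has the highest closeness.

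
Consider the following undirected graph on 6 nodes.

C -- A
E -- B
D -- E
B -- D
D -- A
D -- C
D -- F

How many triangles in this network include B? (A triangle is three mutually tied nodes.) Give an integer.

1

B's neighbors: D and E.
Neighbor pairs that are themselves tied: B–D–E. Each forms one triangle with B, for 1 in total.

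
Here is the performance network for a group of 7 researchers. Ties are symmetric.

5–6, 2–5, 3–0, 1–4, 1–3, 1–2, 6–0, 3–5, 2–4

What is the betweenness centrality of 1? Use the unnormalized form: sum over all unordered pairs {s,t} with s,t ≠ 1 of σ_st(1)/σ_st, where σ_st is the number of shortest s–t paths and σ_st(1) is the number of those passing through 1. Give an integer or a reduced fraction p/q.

Pairs whose geodesics pass through 1 — 4–0: 1; 4–3: 1; 2–0: 1/3; 2–3: 1/2.
All other pairs contribute 0.
Summing the contributions gives betweenness(1) = 17/6.

17/6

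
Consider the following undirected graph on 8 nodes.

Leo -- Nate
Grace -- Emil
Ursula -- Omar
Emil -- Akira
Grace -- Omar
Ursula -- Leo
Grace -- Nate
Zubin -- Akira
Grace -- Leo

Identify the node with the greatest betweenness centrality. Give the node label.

Unnormalized betweenness of each node: Akira:6, Emil:10, Grace:27/2, Leo:3, Nate:0, Omar:2, Ursula:1/2, Zubin:0.
Grace has the largest value, 27/2, making it the main broker — the node through which the most shortest paths run.

Grace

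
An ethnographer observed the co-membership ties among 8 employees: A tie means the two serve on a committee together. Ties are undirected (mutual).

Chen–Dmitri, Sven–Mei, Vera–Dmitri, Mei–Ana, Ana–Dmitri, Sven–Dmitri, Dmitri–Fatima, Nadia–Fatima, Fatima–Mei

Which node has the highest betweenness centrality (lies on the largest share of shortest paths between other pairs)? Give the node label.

Unnormalized betweenness of each node: Ana:1, Chen:0, Dmitri:27/2, Fatima:7, Mei:5/2, Nadia:0, Sven:1, Vera:0.
Dmitri has the largest value, 27/2, making it the main broker — the node through which the most shortest paths run.

Dmitri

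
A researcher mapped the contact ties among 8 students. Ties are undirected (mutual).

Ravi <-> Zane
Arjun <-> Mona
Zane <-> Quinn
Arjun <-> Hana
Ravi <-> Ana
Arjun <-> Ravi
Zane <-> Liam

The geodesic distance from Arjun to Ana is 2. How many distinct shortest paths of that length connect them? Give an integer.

The shortest distance is 2, and the only length-2 path is Arjun–Ravi–Ana. So there is exactly 1 shortest path.

1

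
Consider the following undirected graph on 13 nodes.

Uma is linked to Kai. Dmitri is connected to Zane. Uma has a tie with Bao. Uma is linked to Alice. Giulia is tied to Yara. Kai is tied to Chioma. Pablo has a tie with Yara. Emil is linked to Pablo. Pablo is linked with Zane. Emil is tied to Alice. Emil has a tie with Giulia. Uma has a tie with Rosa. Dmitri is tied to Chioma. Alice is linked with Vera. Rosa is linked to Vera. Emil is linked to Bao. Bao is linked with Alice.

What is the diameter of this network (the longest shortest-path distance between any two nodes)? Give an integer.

Eccentricity of each node (its greatest distance to any other): Alice:4, Bao:4, Chioma:5, Dmitri:5, Emil:4, Giulia:5, Kai:5, Pablo:4, Rosa:5, Uma:4, Vera:5, Yara:5, Zane:5.
The maximum eccentricity is 5, realized for instance by the pair Chioma–Giulia via Chioma – Dmitri – Zane – Pablo – Yara – Giulia. So the diameter is 5.

5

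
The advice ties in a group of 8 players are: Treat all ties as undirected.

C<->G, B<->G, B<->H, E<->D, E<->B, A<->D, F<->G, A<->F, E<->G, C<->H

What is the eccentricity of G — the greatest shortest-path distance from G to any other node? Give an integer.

Distances from G: A:2, B:1, C:1, D:2, E:1, F:1, H:2.
The largest is 2 (to A, D, and H), so the eccentricity of G is 2.

2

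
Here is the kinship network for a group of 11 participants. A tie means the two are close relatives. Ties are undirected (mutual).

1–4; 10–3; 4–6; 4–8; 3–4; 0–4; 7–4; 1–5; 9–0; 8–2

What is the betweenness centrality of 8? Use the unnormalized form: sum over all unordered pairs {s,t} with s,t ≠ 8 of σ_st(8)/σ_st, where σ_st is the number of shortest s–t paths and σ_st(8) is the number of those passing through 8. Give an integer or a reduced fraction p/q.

Pairs whose geodesics pass through 8 — 10–2: 1; 6–2: 1; 2–0: 1; 2–4: 1; 2–3: 1; 2–7: 1; 2–1: 1; 2–5: 1; 2–9: 1.
All other pairs contribute 0.
Summing the contributions gives betweenness(8) = 9.

9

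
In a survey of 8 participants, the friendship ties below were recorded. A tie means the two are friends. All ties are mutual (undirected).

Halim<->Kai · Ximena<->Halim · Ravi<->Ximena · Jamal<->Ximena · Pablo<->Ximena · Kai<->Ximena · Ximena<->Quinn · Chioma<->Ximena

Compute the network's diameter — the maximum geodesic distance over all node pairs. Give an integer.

2

Eccentricity of each node (its greatest distance to any other): Chioma:2, Halim:2, Jamal:2, Kai:2, Pablo:2, Quinn:2, Ravi:2, Ximena:1.
The maximum eccentricity is 2, realized for instance by the pair Ravi–Kai via Ravi – Ximena – Kai. So the diameter is 2.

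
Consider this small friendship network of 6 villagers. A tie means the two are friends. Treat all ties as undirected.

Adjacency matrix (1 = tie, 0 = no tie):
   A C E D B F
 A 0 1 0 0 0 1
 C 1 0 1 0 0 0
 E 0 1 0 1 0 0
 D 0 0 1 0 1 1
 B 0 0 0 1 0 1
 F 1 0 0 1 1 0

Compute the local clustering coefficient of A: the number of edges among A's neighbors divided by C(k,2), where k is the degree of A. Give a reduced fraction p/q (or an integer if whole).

0

A's neighbors: C and F (k = 2).
Possible neighbor pairs: C(2,2) = 1. Edges among them: none → e = 0.
Clustering(A) = 0/1.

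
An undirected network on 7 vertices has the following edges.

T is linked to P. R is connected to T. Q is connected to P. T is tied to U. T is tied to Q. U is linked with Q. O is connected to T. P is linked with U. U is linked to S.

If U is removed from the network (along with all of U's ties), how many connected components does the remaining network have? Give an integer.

Without U, the remaining ties split the others into: {O, P, Q, R, T}; {S}.
That's 2 separate components.

2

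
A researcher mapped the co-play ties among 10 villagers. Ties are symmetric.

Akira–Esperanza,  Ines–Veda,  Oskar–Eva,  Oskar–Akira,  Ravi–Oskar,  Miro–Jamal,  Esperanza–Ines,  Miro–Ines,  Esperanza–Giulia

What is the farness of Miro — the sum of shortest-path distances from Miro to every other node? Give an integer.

26

Distances from Miro: Akira:3, Esperanza:2, Eva:5, Giulia:3, Ines:1, Jamal:1, Oskar:4, Ravi:5, Veda:2.
Sum = 3 + 2 + 5 + 3 + 1 + 1 + 4 + 5 + 2 = 26.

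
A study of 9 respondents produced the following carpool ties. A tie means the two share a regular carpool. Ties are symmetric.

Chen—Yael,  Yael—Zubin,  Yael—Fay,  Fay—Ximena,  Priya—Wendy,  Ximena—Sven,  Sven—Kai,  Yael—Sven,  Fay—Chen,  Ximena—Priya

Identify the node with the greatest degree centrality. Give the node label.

Yael

Degrees — Chen:2, Fay:3, Kai:1, Priya:2, Sven:3, Wendy:1, Ximena:3, Yael:4, Zubin:1.
The maximum is 4, attained only by Yael.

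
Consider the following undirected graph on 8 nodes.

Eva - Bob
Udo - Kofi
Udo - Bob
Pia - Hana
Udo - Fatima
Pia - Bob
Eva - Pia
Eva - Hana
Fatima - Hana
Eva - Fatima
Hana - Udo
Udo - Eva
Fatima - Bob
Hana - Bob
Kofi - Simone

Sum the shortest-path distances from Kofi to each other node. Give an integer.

13

Distances from Kofi: Bob:2, Eva:2, Fatima:2, Hana:2, Pia:3, Simone:1, Udo:1.
Sum = 2 + 2 + 2 + 2 + 3 + 1 + 1 = 13.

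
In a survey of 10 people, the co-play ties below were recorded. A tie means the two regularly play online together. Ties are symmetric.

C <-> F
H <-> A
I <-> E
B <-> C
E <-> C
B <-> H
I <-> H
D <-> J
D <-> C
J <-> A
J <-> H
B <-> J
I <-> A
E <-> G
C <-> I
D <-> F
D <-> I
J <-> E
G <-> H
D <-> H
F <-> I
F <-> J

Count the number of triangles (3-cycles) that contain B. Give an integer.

B's neighbors: C, H, and J.
Neighbor pairs that are themselves tied: B–H–J. Each forms one triangle with B, for 1 in total.

1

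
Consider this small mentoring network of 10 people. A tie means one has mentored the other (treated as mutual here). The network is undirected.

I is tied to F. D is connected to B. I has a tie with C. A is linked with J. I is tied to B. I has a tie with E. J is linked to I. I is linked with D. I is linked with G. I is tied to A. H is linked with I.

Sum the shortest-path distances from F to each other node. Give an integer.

17

Distances from F: A:2, B:2, C:2, D:2, E:2, G:2, H:2, I:1, J:2.
Sum = 2 + 2 + 2 + 2 + 2 + 2 + 2 + 1 + 2 = 17.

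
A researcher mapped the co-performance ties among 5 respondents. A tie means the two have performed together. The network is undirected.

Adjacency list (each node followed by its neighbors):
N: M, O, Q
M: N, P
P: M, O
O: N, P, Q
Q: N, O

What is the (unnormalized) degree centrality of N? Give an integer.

N is directly tied to M, O, and Q. That is 3 neighbors, so the degree of N is 3.

3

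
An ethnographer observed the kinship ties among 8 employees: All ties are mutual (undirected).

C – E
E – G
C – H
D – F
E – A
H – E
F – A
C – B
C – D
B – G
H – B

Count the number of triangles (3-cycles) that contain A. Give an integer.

0

A's neighbors are E and F, but none of them are tied to each other, so no triangle contains A.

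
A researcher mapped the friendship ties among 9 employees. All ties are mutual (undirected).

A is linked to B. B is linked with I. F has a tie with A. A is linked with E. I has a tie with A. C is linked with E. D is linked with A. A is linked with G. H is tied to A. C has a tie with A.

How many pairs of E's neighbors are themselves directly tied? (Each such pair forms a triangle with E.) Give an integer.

E's neighbors: A and C.
Neighbor pairs that are themselves tied: E–A–C. Each forms one triangle with E, for 1 in total.

1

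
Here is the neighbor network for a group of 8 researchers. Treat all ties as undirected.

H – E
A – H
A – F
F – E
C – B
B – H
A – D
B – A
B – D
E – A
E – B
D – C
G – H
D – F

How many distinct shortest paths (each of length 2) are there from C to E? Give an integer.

1

The shortest distance is 2, and the only length-2 path is C–B–E. So there is exactly 1 shortest path.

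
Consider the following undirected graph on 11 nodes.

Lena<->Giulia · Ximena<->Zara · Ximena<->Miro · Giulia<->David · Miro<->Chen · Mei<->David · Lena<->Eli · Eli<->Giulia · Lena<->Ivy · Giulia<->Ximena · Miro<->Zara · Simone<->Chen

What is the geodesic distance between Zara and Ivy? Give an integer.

4

One shortest route is Zara – Ximena – Giulia – Lena – Ivy, which uses 4 edges, and at distance 3 from Zara we only reach {David, Eli, Lena, Simone}, which does not include Ivy. So d(Zara,Ivy) = 4.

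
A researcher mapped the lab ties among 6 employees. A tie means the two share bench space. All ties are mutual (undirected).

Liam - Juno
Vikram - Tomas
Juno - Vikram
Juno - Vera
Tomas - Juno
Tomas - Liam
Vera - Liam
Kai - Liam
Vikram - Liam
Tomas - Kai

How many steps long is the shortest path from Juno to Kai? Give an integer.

2

One shortest route is Juno – Tomas – Kai, which uses 2 edges, and Juno and Kai are not directly tied, so nothing shorter exists. So d(Juno,Kai) = 2.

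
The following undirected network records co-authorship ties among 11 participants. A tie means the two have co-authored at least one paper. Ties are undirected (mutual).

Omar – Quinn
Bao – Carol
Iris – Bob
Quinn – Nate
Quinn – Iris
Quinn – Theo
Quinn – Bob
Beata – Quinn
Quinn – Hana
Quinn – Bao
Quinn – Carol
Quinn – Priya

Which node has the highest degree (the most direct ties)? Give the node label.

Degrees — Bao:2, Beata:1, Bob:2, Carol:2, Hana:1, Iris:2, Nate:1, Omar:1, Priya:1, Quinn:10, Theo:1.
The maximum is 10, attained only by Quinn.

Quinn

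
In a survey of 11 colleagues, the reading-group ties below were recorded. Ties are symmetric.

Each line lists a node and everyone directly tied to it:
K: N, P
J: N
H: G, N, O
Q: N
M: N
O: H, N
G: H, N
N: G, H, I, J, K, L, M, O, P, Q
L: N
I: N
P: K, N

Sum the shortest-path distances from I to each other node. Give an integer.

19

Distances from I: G:2, H:2, J:2, K:2, L:2, M:2, N:1, O:2, P:2, Q:2.
Sum = 2 + 2 + 2 + 2 + 2 + 2 + 1 + 2 + 2 + 2 = 19.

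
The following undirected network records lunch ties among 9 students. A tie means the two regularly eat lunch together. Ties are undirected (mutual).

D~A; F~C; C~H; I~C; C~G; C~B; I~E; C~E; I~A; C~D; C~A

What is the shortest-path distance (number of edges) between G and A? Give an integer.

One shortest route is G – C – A, which uses 2 edges, and G and A are not directly tied, so nothing shorter exists. So d(G,A) = 2.

2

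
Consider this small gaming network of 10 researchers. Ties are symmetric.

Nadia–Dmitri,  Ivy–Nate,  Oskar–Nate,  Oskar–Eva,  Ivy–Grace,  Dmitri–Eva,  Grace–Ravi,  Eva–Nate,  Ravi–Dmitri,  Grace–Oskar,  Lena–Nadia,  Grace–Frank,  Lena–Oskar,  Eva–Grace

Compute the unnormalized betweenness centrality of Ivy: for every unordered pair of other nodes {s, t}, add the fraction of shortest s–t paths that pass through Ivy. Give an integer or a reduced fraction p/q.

Pairs whose geodesics pass through Ivy — Ravi–Nate: 1/4; Nate–Frank: 1/3; Nate–Grace: 1/3.
All other pairs contribute 0.
Summing the contributions gives betweenness(Ivy) = 11/12.

11/12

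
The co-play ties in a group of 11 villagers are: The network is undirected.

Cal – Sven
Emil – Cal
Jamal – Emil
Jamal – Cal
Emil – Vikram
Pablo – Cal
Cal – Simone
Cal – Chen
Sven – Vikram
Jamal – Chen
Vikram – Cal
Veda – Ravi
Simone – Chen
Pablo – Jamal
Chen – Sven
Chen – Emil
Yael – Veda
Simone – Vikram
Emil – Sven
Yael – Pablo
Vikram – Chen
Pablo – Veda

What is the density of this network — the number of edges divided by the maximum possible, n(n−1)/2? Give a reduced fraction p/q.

There are 22 edges and 11 nodes, so the maximum possible is C(11,2) = 55.
Density = 22/55 = 2/5.

2/5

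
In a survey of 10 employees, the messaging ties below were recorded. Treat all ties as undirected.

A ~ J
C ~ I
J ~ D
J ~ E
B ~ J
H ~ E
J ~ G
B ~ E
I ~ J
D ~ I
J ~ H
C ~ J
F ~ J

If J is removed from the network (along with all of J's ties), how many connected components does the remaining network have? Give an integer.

5

Without J, the remaining ties split the others into: {B, E, H}; {C, D, I}; {A}; {G}; {F}.
That's 5 separate components.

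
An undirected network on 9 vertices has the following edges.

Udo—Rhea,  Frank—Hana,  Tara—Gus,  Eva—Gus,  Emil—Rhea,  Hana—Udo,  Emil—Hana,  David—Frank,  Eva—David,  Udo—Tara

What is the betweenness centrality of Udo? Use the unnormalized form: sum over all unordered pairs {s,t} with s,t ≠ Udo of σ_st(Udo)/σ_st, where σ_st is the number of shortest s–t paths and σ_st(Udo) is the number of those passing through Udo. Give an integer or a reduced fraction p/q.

Pairs whose geodesics pass through Udo — Rhea–Hana: 1/2; Rhea–Frank: 1/2; Rhea–David: 1/2; Rhea–Eva: 1; Rhea–Gus: 1; Rhea–Tara: 1; Emil–Gus: 2/2; Emil–Tara: 2/2; Hana–Gus: 1; Hana–Tara: 1; Frank–Tara: 1.
All other pairs contribute 0.
Summing the contributions gives betweenness(Udo) = 19/2.

19/2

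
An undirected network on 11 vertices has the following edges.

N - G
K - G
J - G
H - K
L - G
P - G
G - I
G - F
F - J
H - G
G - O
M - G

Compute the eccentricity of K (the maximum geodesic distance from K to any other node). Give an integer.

2

Distances from K: F:2, G:1, H:1, I:2, J:2, L:2, M:2, N:2, O:2, P:2.
The largest is 2 (to O, L, P, N, F, J, I, and M), so the eccentricity of K is 2.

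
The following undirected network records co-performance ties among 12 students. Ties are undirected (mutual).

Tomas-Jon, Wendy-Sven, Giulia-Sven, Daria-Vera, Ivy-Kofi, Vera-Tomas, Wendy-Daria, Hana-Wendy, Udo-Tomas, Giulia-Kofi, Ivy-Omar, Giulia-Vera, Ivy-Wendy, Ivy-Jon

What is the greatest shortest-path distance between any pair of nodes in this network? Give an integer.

Eccentricity of each node (its greatest distance to any other): Daria:3, Giulia:3, Hana:5, Ivy:3, Jon:3, Kofi:4, Omar:4, Sven:4, Tomas:4, Udo:5, Vera:4, Wendy:4.
The maximum eccentricity is 5, realized for instance by the pair Hana–Udo via Hana – Wendy – Daria – Vera – Tomas – Udo. So the diameter is 5.

5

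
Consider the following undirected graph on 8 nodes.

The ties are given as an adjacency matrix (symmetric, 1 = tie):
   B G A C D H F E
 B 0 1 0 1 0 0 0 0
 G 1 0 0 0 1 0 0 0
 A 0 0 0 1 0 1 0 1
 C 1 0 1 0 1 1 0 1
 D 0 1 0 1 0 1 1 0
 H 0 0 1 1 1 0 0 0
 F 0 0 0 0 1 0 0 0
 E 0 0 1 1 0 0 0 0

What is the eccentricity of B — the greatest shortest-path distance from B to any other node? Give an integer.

3

Distances from B: A:2, C:1, D:2, E:2, F:3, G:1, H:2.
The largest is 3 (to F), so the eccentricity of B is 3.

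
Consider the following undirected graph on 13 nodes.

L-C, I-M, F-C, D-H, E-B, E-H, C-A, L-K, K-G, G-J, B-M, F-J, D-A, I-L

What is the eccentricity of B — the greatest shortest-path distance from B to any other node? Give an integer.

6

Distances from B: A:4, C:4, D:3, E:1, F:5, G:5, H:2, I:2, J:6, K:4, L:3, M:1.
The largest is 6 (to J), so the eccentricity of B is 6.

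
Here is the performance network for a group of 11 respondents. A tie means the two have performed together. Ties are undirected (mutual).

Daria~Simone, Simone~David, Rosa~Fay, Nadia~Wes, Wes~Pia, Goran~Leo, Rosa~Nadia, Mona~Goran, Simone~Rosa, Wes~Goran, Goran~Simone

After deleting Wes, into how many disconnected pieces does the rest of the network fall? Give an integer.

2

Without Wes, the remaining ties split the others into: {Daria, David, Fay, Goran, Leo, Mona, Nadia, Rosa, Simone}; {Pia}.
That's 2 separate components.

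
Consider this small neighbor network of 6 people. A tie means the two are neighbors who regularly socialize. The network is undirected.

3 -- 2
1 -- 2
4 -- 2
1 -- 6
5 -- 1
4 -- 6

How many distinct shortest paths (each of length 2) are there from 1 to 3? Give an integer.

1

The shortest distance is 2, and the only length-2 path is 1–2–3. So there is exactly 1 shortest path.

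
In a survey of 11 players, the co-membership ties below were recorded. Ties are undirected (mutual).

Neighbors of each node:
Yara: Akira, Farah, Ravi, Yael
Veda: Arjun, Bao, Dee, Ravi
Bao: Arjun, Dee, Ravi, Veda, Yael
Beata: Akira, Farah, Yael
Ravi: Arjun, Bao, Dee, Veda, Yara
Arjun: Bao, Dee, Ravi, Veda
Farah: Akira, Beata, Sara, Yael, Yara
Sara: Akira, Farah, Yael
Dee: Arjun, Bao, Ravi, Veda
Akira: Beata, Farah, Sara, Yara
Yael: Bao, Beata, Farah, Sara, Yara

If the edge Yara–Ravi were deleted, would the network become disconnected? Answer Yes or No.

Even without that edge, Yara still reaches Ravi via Yara – Yael – Bao – Ravi, so the network stays connected. Not a bridge.

No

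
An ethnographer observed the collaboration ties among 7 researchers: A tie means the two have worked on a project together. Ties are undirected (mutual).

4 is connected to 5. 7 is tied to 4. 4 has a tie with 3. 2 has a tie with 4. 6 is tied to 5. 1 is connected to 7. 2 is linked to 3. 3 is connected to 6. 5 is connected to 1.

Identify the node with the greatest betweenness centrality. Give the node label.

Unnormalized betweenness of each node: 1:5/6, 2:0, 3:11/6, 4:19/3, 5:23/6, 6:5/6, 7:4/3.
4 has the largest value, 19/3, making it the main broker — the node through which the most shortest paths run.

4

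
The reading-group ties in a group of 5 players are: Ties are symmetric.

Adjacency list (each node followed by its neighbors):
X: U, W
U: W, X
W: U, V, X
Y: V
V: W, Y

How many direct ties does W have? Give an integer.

W is directly tied to U, V, and X. That is 3 neighbors, so the degree of W is 3.

3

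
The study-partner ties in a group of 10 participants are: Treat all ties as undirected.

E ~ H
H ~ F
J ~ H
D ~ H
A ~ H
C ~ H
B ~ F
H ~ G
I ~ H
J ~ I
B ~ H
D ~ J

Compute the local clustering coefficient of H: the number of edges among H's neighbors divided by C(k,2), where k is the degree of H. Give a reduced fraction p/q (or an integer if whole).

H's neighbors: A, B, C, D, E, F, G, I, and J (k = 9).
Possible neighbor pairs: C(9,2) = 36. Edges among them: B–F, D–J, I–J → e = 3.
Clustering(H) = 3/36 = 1/12.

1/12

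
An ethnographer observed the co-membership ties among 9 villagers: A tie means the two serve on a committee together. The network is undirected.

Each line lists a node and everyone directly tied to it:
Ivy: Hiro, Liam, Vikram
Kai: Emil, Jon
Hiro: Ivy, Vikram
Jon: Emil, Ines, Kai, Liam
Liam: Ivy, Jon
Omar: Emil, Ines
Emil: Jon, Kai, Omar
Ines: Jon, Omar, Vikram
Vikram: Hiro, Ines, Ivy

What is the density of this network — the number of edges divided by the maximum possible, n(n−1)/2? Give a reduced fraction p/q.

1/3

There are 12 edges and 9 nodes, so the maximum possible is C(9,2) = 36.
Density = 12/36 = 1/3.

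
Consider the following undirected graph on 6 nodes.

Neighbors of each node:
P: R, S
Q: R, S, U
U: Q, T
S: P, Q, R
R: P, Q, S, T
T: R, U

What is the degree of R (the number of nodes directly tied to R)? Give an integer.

R is directly tied to P, Q, S, and T. That is 4 neighbors, so the degree of R is 4.

4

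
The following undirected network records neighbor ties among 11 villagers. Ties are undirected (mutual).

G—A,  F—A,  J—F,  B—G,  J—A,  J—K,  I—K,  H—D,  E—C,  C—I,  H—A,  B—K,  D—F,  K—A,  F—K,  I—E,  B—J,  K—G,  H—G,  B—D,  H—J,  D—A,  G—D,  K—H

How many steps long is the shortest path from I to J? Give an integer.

2

One shortest route is I – K – J, which uses 2 edges, and I and J are not directly tied, so nothing shorter exists. So d(I,J) = 2.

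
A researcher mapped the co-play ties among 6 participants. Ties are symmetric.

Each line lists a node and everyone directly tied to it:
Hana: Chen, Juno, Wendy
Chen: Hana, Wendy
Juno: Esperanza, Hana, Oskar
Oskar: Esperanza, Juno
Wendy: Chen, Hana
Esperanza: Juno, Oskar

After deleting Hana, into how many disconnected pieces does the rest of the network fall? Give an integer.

Without Hana, the remaining ties split the others into: {Esperanza, Juno, Oskar}; {Chen, Wendy}.
That's 2 separate components.

2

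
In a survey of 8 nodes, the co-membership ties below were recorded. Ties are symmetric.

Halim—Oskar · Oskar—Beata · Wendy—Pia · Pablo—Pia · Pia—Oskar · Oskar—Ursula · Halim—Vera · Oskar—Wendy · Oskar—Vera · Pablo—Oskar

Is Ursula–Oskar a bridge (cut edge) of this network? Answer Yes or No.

Yes

Without the Ursula–Oskar edge there is no alternate route between Ursula and Oskar, so the network disconnects. It is a bridge.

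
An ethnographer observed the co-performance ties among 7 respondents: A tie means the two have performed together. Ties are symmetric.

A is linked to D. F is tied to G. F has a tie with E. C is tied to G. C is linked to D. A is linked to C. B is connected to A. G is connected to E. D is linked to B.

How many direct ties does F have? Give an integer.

2

F is directly tied to E and G. That is 2 neighbors, so the degree of F is 2.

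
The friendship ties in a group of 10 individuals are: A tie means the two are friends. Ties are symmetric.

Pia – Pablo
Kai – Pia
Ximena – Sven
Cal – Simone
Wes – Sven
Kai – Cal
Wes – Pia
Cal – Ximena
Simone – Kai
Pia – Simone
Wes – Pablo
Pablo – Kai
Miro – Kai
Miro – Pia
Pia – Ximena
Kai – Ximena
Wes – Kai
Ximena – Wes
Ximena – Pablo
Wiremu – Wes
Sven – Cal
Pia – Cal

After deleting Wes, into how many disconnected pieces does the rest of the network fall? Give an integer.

2

Without Wes, the remaining ties split the others into: {Cal, Kai, Miro, Pablo, Pia, Simone, Sven, Ximena}; {Wiremu}.
That's 2 separate components.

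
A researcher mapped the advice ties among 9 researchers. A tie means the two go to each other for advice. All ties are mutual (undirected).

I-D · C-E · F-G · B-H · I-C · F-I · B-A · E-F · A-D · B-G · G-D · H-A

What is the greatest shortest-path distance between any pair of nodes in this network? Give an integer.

4

Eccentricity of each node (its greatest distance to any other): A:4, B:4, C:4, D:3, E:4, F:3, G:3, H:4, I:3.
The maximum eccentricity is 4, realized for instance by the pair E–A via E – F – G – B – A. So the diameter is 4.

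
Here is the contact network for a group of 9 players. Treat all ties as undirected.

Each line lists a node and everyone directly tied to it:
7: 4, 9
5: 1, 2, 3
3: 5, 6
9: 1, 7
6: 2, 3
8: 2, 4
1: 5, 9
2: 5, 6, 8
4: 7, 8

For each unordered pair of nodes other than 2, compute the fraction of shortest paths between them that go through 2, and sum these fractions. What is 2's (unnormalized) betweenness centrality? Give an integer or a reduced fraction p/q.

19/2

Pairs whose geodesics pass through 2 — 1–8: 1; 1–6: 1/2; 9–6: 1/2; 7–6: 1; 4–6: 1; 4–3: 2/2; 4–5: 1; 8–6: 1; 8–3: 2/2; 8–5: 1; 6–5: 1/2.
All other pairs contribute 0.
Summing the contributions gives betweenness(2) = 19/2.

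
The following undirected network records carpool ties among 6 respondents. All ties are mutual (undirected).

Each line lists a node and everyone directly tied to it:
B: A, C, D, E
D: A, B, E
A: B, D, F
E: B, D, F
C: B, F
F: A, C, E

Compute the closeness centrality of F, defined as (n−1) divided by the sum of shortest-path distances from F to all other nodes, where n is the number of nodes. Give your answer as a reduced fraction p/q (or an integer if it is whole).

5/7

Distances from F: A:1, B:2, C:1, D:2, E:1. Sum = 7.
n = 6, so closeness = 5/7.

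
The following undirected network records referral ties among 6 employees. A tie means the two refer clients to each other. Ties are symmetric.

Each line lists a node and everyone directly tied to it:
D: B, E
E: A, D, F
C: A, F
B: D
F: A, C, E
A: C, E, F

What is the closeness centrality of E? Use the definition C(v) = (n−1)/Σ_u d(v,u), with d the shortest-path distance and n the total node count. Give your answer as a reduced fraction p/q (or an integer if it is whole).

5/7

Distances from E: A:1, B:2, C:2, D:1, F:1. Sum = 7.
n = 6, so closeness = 5/7.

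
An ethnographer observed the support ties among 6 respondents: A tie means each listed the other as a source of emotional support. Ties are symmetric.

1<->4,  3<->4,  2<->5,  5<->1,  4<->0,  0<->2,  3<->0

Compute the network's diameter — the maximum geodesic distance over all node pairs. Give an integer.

Eccentricity of each node (its greatest distance to any other): 0:2, 1:2, 2:2, 3:3, 4:2, 5:3.
The maximum eccentricity is 3, realized for instance by the pair 5–3 via 5 – 2 – 0 – 3. So the diameter is 3.

3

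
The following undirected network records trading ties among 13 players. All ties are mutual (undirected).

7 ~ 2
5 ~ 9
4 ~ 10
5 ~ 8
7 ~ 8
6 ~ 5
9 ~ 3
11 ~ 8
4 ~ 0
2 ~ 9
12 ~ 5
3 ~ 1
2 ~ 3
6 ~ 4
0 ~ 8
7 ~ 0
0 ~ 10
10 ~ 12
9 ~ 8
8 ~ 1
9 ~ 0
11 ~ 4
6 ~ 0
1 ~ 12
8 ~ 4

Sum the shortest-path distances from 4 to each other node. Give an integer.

Distances from 4: 0:1, 1:2, 2:3, 3:3, 5:2, 6:1, 7:2, 8:1, 9:2, 10:1, 11:1, 12:2.
Sum = 1 + 2 + 3 + 3 + 2 + 1 + 2 + 1 + 2 + 1 + 1 + 2 = 21.

21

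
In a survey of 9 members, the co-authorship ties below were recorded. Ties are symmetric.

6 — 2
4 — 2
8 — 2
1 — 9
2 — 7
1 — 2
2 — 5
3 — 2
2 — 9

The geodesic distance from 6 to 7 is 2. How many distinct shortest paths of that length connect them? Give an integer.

The shortest distance is 2, and the only length-2 path is 6–2–7. So there is exactly 1 shortest path.

1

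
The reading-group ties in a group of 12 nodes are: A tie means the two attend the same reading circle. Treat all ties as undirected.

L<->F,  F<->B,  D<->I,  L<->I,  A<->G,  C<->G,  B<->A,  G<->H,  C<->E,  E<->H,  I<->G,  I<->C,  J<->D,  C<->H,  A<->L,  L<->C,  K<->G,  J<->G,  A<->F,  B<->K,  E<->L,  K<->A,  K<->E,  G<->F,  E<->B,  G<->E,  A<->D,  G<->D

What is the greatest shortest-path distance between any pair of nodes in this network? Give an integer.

Eccentricity of each node (its greatest distance to any other): A:2, B:3, C:2, D:2, E:2, F:2, G:2, H:2, I:3, J:3, K:2, L:3.
The maximum eccentricity is 3, realized for instance by the pair J–L via J – D – A – L. So the diameter is 3.

3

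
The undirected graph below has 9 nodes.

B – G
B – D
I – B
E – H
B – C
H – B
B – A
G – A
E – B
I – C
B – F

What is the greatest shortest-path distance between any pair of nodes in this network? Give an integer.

Eccentricity of each node (its greatest distance to any other): A:2, B:1, C:2, D:2, E:2, F:2, G:2, H:2, I:2.
The maximum eccentricity is 2, realized for instance by the pair I–F via I – B – F. So the diameter is 2.

2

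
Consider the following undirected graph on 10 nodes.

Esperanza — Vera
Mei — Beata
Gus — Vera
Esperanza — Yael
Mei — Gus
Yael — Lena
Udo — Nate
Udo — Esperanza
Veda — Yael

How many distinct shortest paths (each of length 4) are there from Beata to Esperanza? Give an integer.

1

The shortest distance is 4, and the only length-4 path is Beata–Mei–Gus–Vera–Esperanza. So there is exactly 1 shortest path.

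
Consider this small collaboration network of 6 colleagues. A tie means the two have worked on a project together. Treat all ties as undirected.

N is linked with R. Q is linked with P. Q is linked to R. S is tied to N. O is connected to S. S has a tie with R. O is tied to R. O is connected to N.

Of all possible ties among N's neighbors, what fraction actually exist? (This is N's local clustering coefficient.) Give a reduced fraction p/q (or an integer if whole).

N's neighbors: O, R, and S (k = 3).
Possible neighbor pairs: C(3,2) = 3. Edges among them: O–R, O–S, R–S → e = 3.
Clustering(N) = 3/3 = 1.

1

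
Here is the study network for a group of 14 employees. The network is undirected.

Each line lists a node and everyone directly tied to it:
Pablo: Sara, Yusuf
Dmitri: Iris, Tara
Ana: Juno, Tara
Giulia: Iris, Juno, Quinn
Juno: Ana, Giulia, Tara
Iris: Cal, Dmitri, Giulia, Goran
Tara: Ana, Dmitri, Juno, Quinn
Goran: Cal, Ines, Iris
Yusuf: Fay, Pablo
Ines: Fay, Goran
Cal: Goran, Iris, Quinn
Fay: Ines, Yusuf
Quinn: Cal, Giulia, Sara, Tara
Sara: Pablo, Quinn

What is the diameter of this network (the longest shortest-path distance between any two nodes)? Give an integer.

Eccentricity of each node (its greatest distance to any other): Ana:6, Cal:4, Dmitri:5, Fay:6, Giulia:4, Goran:4, Ines:5, Iris:4, Juno:5, Pablo:4, Quinn:4, Sara:4, Tara:5, Yusuf:5.
The maximum eccentricity is 6, realized for instance by the pair Ana–Fay via Ana – Tara – Quinn – Sara – Pablo – Yusuf – Fay. So the diameter is 6.

6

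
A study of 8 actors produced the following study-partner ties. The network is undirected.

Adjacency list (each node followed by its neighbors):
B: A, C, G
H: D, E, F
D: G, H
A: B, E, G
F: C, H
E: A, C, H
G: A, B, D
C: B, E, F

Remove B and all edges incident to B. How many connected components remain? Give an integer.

B's neighbors (A, C, and G) remain reachable from one another through other ties, so the rest of the network stays in one piece.

1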